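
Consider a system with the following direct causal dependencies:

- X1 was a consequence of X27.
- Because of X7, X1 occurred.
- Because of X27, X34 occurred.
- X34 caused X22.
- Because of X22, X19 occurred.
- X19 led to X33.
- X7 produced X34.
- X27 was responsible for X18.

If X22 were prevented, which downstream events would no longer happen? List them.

X19, X33

Downstream of X22: X19, X33.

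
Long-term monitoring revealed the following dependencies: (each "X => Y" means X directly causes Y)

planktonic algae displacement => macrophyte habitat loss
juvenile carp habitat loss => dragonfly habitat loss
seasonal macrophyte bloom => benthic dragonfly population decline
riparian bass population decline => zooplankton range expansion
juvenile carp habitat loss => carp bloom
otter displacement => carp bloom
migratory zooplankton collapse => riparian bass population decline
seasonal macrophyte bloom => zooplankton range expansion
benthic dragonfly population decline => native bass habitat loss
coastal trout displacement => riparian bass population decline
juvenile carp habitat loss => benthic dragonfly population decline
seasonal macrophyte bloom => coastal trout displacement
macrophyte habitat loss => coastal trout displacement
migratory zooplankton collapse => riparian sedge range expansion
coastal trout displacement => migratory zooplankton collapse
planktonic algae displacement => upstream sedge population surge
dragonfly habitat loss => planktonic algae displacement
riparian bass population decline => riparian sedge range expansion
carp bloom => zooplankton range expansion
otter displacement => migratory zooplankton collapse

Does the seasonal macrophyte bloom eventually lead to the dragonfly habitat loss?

No

The seasonal macrophyte bloom leads to the benthic dragonfly population decline, the native bass habitat loss, the coastal trout displacement, the migratory zooplankton collapse, the riparian bass population decline, the riparian sedge range expansion, the zooplankton range expansion; the dragonfly habitat loss is not among them.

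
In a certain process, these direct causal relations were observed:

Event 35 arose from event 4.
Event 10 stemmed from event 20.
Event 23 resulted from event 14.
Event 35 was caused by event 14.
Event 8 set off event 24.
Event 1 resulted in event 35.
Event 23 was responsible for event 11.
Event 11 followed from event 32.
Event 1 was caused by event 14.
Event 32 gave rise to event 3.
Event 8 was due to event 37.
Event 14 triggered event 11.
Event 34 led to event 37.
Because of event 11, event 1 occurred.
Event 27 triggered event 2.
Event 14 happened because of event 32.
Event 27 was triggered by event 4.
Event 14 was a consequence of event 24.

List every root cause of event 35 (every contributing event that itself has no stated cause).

event 32, event 34, event 4

Tracing upstream from event 35: event 35 ← event 14 ← event 32.
A separate upstream branch: event 35 ← event 14 ← event 24 ← event 8 ← event 37 ← event 34.
A separate upstream branch: event 35 ← event 4.
Each of those chain origins has no stated cause.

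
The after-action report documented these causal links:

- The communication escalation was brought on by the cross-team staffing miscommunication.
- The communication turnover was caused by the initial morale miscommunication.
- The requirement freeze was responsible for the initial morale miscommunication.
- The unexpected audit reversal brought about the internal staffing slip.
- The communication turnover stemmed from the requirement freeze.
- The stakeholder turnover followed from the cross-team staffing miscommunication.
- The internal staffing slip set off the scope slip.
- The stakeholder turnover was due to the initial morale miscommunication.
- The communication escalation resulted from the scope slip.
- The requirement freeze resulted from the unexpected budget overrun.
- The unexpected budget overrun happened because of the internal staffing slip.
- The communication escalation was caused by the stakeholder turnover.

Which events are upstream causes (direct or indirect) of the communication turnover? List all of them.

the initial morale miscommunication, the internal staffing slip, the requirement freeze, the unexpected audit reversal, the unexpected budget overrun

Immediate causes of the communication turnover: the requirement freeze, the initial morale miscommunication.
Further upstream: the unexpected audit reversal, the internal staffing slip, the unexpected budget overrun.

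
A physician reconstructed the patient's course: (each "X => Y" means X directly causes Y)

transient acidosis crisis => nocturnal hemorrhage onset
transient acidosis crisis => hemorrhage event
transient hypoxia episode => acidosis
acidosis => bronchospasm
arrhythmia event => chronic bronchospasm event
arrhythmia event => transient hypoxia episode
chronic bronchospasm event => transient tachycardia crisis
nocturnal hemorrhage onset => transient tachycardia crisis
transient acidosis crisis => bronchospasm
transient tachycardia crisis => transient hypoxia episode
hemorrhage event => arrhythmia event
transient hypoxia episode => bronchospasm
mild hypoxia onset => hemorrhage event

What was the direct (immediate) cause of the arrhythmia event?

Upstream contributors include the transient acidosis crisis, the mild hypoxia onset, but only the hemorrhage event feeds directly into the arrhythmia event.

the hemorrhage event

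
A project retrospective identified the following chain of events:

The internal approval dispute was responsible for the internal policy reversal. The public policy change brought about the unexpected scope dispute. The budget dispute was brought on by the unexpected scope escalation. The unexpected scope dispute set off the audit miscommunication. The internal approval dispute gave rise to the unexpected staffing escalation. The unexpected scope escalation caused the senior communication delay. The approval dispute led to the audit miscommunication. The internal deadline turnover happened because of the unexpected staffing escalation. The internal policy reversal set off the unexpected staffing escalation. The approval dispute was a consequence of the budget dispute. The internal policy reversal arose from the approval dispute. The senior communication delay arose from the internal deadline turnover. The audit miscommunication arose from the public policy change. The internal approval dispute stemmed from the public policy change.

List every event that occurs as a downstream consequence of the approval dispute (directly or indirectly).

the audit miscommunication, the internal deadline turnover, the internal policy reversal, the senior communication delay, the unexpected staffing escalation

Direct effects: the internal policy reversal, the audit miscommunication.
2 steps out: the unexpected staffing escalation.
3 steps out: the internal deadline turnover.
4 steps out: the senior communication delay.
Not reachable from it: the public policy change, the unexpected scope dispute, the internal approval dispute, the unexpected scope escalation, the budget dispute.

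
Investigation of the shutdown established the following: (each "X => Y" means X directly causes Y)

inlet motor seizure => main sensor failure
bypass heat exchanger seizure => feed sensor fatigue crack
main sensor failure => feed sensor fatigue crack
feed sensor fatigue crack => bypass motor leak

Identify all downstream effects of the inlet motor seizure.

Direct effects: the main sensor failure.
2 steps out: the feed sensor fatigue crack.
3 steps out: the bypass motor leak.
Not reachable from it: the bypass heat exchanger seizure.

the bypass motor leak, the feed sensor fatigue crack, the main sensor failure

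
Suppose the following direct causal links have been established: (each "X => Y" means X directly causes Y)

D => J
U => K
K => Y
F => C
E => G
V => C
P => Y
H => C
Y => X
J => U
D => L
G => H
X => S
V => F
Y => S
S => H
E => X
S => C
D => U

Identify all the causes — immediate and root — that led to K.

D, J, U

Immediate cause of K: U.
Further upstream: D, J.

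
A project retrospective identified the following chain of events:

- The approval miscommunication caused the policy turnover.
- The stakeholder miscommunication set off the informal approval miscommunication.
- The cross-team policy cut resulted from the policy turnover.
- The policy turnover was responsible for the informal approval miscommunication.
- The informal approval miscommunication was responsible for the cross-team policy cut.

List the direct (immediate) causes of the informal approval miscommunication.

the policy turnover, the stakeholder miscommunication

Upstream contributors include the approval miscommunication, but only the policy turnover, the stakeholder miscommunication feed directly into the informal approval miscommunication.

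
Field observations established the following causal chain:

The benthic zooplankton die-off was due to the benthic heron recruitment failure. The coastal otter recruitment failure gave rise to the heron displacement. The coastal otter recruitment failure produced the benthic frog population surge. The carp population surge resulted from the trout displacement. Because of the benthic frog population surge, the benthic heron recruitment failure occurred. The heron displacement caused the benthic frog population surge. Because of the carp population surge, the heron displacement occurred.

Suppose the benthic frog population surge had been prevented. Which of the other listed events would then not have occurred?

Downstream of the benthic frog population surge: the benthic heron recruitment failure, the benthic zooplankton die-off.

the benthic heron recruitment failure, the benthic zooplankton die-off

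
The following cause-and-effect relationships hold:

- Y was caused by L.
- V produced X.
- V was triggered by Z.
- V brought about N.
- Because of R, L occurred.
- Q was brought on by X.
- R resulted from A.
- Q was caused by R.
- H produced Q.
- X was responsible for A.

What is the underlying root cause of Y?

Z

Tracing upstream from Y: Y ← L ← R ← A ← X ← V ← Z.
Z has no stated cause, so it is the root.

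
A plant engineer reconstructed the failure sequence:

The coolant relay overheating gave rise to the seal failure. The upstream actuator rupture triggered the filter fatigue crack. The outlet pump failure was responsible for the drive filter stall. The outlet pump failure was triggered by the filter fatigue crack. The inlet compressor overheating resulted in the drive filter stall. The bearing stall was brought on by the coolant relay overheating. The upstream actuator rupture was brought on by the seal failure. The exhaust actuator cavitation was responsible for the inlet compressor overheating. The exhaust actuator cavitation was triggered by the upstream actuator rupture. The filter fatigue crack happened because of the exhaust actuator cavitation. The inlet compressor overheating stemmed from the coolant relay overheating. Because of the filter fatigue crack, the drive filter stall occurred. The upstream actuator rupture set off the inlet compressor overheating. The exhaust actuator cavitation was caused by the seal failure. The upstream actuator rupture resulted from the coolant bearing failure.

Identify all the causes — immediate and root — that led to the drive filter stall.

the coolant bearing failure, the coolant relay overheating, the exhaust actuator cavitation, the filter fatigue crack, the inlet compressor overheating, the outlet pump failure, the seal failure, the upstream actuator rupture

Immediate causes of the drive filter stall: the inlet compressor overheating, the filter fatigue crack, the outlet pump failure.
Further upstream: the coolant relay overheating, the coolant bearing failure, the seal failure, the upstream actuator rupture, the exhaust actuator cavitation.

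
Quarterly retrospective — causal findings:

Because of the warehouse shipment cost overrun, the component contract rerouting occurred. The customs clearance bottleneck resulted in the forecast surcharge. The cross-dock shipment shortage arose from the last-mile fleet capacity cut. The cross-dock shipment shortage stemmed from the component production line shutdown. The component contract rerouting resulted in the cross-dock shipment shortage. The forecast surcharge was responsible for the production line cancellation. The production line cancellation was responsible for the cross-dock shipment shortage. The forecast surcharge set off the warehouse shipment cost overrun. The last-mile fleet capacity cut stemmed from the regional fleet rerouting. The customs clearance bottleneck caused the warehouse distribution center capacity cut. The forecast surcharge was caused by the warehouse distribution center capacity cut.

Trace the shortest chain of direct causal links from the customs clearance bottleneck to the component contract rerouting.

the customs clearance bottleneck → the forecast surcharge → the warehouse shipment cost overrun → the component contract rerouting

the customs clearance bottleneck → the forecast surcharge
the forecast surcharge → the warehouse shipment cost overrun
the warehouse shipment cost overrun → the component contract rerouting
Length: 3 steps.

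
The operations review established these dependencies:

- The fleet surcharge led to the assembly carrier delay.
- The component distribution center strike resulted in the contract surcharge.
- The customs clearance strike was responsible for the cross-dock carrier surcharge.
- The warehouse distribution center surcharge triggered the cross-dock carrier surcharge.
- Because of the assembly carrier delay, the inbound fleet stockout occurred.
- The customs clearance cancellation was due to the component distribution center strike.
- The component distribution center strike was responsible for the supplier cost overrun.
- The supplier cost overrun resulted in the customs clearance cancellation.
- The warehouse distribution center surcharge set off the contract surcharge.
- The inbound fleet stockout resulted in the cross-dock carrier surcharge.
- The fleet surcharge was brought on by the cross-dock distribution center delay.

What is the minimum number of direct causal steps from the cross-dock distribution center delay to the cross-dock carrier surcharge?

4

Shortest chain: the cross-dock distribution center delay → the fleet surcharge → the assembly carrier delay → the inbound fleet stockout → the cross-dock carrier surcharge.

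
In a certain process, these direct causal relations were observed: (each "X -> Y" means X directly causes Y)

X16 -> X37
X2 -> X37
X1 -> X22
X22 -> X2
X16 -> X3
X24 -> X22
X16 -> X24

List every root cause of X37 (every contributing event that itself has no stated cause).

Tracing upstream from X37: X37 ← X16.
A separate upstream branch: X37 ← X2 ← X22 ← X1.
Each of those chain origins has no stated cause.

X1, X16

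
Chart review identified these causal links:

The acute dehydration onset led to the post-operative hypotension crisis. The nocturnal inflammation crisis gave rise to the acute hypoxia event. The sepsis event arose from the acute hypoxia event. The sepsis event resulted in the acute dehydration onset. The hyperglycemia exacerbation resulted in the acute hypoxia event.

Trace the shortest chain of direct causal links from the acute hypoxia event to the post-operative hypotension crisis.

the acute hypoxia event → the sepsis event → the acute dehydration onset → the post-operative hypotension crisis

the acute hypoxia event → the sepsis event
the sepsis event → the acute dehydration onset
the acute dehydration onset → the post-operative hypotension crisis
Length: 3 steps.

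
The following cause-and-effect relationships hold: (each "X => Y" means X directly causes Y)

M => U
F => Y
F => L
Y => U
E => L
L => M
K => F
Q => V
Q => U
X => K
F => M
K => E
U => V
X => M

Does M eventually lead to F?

M leads to U, V; F is not among them.

No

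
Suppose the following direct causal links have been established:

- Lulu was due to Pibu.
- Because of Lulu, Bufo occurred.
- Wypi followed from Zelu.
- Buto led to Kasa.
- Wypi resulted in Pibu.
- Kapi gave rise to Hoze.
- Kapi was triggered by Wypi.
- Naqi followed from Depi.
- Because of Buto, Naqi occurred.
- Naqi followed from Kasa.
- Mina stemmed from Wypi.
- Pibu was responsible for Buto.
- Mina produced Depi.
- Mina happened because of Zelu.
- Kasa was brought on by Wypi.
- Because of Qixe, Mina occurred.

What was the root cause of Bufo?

Tracing upstream from Bufo: Bufo ← Lulu ← Pibu ← Wypi ← Zelu.
Zelu has no stated cause, so it is the root.

Zelu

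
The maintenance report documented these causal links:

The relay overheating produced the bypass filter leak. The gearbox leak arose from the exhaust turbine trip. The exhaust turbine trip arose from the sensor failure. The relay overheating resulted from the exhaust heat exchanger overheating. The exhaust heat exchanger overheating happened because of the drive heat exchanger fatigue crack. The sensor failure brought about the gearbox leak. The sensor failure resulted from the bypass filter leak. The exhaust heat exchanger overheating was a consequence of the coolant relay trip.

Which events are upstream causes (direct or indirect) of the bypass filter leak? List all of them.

the coolant relay trip, the drive heat exchanger fatigue crack, the exhaust heat exchanger overheating, the relay overheating

Immediate cause of the bypass filter leak: the relay overheating.
Further upstream: the drive heat exchanger fatigue crack, the exhaust heat exchanger overheating, the coolant relay trip.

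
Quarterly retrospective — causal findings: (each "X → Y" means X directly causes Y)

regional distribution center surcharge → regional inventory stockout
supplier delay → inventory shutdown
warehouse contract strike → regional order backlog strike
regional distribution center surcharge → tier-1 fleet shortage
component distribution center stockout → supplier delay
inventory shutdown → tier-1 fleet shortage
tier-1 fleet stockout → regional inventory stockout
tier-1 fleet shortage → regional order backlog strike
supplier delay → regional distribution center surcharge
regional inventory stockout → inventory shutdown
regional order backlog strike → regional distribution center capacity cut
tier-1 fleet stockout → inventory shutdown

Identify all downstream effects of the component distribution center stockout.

Direct effects: the supplier delay.
2 steps out: the regional distribution center surcharge, the inventory shutdown.
3 steps out: the regional inventory stockout, the tier-1 fleet shortage.
4 steps out: the regional order backlog strike.
5 steps out: the regional distribution center capacity cut.
Not reachable from it: the tier-1 fleet stockout, the warehouse contract strike.

the inventory shutdown, the regional distribution center capacity cut, the regional distribution center surcharge, the regional inventory stockout, the regional order backlog strike, the supplier delay, the tier-1 fleet shortage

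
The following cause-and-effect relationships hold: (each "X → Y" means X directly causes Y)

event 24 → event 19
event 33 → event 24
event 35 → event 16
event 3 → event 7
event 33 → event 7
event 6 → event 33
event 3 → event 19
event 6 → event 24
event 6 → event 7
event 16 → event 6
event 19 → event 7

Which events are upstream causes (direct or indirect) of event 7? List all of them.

event 16, event 19, event 24, event 3, event 33, event 35, event 6

Immediate causes of event 7: event 6, event 33, event 3, event 19.
Further upstream: event 35, event 16, event 24.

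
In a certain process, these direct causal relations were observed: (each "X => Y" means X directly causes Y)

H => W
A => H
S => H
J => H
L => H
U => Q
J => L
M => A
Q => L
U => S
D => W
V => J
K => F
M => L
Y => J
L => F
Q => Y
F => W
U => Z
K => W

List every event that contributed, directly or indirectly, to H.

A, J, L, M, Q, S, U, V, Y

Immediate causes of H: S, J, A, L.
Further upstream: U, Q, M, Y, V.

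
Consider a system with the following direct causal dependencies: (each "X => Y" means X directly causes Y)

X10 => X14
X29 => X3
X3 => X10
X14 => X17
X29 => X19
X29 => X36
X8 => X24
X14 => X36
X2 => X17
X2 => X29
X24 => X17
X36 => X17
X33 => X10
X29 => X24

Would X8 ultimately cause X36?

X8 leads to X24, X17; X36 is not among them.

No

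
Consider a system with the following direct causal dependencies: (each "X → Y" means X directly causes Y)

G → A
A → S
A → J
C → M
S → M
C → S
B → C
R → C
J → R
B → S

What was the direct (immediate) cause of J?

A

Upstream contributors include G, but only A feeds directly into J.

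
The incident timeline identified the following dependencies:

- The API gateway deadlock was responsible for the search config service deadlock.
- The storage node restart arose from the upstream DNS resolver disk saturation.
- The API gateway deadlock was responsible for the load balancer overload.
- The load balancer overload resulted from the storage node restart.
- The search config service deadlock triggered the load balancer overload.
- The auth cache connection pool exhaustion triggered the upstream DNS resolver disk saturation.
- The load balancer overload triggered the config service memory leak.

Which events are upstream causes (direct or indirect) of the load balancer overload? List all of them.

the API gateway deadlock, the auth cache connection pool exhaustion, the search config service deadlock, the storage node restart, the upstream DNS resolver disk saturation

Immediate causes of the load balancer overload: the API gateway deadlock, the search config service deadlock, the storage node restart.
Further upstream: the auth cache connection pool exhaustion, the upstream DNS resolver disk saturation.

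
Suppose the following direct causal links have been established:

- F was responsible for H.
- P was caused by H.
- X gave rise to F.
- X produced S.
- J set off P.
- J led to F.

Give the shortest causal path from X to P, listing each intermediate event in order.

X → F
F → H
H → P
Length: 3 steps.

X → F → H → P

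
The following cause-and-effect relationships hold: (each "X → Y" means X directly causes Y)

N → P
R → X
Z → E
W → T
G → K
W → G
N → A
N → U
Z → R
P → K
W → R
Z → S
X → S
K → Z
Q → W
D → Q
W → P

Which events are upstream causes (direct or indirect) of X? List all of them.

D, G, K, N, P, Q, R, W, Z

Immediate cause of X: R.
Further upstream: D, Q, W, N, P, G, K, Z.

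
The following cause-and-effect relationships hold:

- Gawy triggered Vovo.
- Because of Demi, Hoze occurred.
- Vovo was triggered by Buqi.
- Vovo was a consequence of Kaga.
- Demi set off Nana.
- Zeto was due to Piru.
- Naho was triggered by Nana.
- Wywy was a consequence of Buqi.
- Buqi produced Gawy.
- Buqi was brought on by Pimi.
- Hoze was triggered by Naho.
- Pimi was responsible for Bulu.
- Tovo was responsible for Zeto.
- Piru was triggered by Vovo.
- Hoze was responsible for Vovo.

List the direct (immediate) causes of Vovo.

Buqi, Gawy, Hoze, Kaga

Upstream contributors include Pimi, Demi, Nana, Naho, but only Buqi, Gawy, Hoze, Kaga feed directly into Vovo.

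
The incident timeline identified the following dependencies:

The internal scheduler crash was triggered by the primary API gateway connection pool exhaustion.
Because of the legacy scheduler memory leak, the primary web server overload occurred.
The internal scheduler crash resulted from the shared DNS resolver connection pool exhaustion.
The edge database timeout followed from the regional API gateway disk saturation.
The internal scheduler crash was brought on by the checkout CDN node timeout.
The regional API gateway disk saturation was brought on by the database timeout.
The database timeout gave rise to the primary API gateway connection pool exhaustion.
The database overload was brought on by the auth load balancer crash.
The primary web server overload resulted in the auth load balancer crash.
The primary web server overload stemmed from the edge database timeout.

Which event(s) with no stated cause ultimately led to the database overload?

the database timeout, the legacy scheduler memory leak

Tracing upstream from the database overload: the database overload ← the auth load balancer crash ← the primary web server overload ← the edge database timeout ← the regional API gateway disk saturation ← the database timeout.
A separate upstream branch: the database overload ← the auth load balancer crash ← the primary web server overload ← the legacy scheduler memory leak.
Each of those chain origins has no stated cause.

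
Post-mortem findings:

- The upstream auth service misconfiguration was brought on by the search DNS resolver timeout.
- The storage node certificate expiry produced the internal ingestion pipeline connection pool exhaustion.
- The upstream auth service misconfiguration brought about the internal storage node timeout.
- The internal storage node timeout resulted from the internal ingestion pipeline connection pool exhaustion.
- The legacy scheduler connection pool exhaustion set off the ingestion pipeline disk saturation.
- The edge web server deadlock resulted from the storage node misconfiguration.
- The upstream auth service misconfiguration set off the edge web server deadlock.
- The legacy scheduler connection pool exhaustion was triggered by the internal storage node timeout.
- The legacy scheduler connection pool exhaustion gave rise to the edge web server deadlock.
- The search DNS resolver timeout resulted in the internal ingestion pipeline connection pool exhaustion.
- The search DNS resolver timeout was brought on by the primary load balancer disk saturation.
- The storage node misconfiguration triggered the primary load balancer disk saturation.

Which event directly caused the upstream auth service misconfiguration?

Upstream contributors include the storage node misconfiguration, the primary load balancer disk saturation, but only the search DNS resolver timeout feeds directly into the upstream auth service misconfiguration.

the search DNS resolver timeout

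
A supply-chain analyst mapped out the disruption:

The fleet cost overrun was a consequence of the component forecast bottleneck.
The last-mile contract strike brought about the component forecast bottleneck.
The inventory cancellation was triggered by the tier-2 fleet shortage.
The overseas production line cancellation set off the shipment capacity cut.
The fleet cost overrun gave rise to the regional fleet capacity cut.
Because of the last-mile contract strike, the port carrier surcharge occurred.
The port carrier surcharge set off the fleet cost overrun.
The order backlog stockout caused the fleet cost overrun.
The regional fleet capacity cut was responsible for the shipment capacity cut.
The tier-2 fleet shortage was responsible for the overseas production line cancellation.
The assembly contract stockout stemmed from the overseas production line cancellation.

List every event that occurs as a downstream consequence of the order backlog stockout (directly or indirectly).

Direct effects: the fleet cost overrun.
2 steps out: the regional fleet capacity cut.
3 steps out: the shipment capacity cut.
Not reachable from it: the tier-2 fleet shortage, the last-mile contract strike, the component forecast bottleneck, the inventory cancellation, the port carrier surcharge, the overseas production line cancellation, the assembly contract stockout.

the fleet cost overrun, the regional fleet capacity cut, the shipment capacity cut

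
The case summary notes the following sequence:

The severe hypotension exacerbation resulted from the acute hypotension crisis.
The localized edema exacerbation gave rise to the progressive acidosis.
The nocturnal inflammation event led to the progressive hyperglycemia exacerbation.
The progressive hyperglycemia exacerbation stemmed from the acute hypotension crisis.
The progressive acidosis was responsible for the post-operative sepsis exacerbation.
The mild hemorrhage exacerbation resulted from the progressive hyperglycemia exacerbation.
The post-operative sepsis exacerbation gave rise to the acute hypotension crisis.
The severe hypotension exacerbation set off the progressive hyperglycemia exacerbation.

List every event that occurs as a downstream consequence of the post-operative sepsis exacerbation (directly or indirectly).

Direct effects: the acute hypotension crisis.
2 steps out: the severe hypotension exacerbation, the progressive hyperglycemia exacerbation.
3 steps out: the mild hemorrhage exacerbation.
Not reachable from it: the localized edema exacerbation, the progressive acidosis, the nocturnal inflammation event.

the acute hypotension crisis, the mild hemorrhage exacerbation, the progressive hyperglycemia exacerbation, the severe hypotension exacerbation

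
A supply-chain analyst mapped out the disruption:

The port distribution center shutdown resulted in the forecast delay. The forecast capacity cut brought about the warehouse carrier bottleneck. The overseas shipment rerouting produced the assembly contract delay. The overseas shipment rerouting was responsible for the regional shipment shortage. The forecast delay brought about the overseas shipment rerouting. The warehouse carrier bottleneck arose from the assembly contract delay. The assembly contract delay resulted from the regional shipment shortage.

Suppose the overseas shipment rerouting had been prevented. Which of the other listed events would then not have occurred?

Downstream of the overseas shipment rerouting: the regional shipment shortage, the assembly contract delay, the warehouse carrier bottleneck.
Of those, still caused via another path: the warehouse carrier bottleneck.
The remainder have no surviving cause.

the assembly contract delay, the regional shipment shortage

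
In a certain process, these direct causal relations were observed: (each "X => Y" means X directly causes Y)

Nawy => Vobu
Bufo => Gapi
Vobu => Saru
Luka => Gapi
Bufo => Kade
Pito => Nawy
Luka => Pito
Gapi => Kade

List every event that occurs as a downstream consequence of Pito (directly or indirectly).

Nawy, Saru, Vobu

Direct effects: Nawy.
2 steps out: Vobu.
3 steps out: Saru.
Not reachable from it: Bufo, Luka, Gapi, Kade.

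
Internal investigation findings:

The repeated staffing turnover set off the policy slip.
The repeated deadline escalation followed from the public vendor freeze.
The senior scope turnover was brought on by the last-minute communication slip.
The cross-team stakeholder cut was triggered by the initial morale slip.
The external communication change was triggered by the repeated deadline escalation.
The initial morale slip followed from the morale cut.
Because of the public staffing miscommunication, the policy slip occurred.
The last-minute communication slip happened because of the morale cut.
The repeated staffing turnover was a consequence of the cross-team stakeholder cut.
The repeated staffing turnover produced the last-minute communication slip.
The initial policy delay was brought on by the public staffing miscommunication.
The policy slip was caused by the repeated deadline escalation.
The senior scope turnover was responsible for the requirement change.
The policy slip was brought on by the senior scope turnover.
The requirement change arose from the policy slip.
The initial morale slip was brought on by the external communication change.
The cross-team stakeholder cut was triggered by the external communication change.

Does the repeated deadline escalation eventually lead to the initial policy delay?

No

The repeated deadline escalation leads to the external communication change, the initial morale slip, the cross-team stakeholder cut, the repeated staffing turnover, the last-minute communication slip, the senior scope turnover, the policy slip, the requirement change; the initial policy delay is not among them.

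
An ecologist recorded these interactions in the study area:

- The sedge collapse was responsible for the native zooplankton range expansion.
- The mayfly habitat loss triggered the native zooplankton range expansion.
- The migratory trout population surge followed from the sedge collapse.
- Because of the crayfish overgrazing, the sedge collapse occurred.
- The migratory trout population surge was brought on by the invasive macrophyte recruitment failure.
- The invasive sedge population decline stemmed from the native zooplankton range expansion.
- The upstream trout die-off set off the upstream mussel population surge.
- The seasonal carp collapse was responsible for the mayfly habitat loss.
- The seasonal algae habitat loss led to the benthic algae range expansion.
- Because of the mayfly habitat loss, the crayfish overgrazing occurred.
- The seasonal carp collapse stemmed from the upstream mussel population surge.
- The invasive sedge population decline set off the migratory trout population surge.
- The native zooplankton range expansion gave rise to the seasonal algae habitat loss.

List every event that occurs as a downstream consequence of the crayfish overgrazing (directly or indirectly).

Direct effects: the sedge collapse.
2 steps out: the native zooplankton range expansion, the migratory trout population surge.
3 steps out: the seasonal algae habitat loss, the invasive sedge population decline.
4 steps out: the benthic algae range expansion.
Not reachable from it: the upstream trout die-off, the upstream mussel population surge, the seasonal carp collapse, the mayfly habitat loss, the invasive macrophyte recruitment failure.

the benthic algae range expansion, the invasive sedge population decline, the migratory trout population surge, the native zooplankton range expansion, the seasonal algae habitat loss, the sedge collapse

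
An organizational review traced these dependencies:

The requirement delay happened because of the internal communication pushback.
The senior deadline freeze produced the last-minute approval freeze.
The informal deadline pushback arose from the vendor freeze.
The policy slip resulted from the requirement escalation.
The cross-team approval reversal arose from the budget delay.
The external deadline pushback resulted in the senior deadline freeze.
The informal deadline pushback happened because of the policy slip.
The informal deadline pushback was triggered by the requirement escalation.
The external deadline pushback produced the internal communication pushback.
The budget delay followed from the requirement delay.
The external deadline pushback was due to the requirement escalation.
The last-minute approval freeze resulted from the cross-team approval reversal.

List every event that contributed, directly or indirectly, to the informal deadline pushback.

the policy slip, the requirement escalation, the vendor freeze

Immediate causes of the informal deadline pushback: the requirement escalation, the policy slip, the vendor freeze.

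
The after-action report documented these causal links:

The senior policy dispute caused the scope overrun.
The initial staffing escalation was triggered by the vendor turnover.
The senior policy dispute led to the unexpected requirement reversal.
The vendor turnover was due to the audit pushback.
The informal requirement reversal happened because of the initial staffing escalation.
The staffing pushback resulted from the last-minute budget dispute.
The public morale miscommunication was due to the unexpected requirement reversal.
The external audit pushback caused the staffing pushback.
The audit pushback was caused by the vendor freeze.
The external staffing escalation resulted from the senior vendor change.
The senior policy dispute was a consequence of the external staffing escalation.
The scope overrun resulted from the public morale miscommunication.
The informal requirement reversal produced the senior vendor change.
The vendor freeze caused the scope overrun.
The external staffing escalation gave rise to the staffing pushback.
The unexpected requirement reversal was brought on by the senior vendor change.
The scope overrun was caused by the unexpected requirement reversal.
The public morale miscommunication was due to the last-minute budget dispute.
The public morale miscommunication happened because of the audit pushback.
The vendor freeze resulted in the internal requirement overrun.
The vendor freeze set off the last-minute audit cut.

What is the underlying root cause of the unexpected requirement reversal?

Tracing upstream from the unexpected requirement reversal: the unexpected requirement reversal ← the senior vendor change ← the informal requirement reversal ← the initial staffing escalation ← the vendor turnover ← the audit pushback ← the vendor freeze.
The vendor freeze has no stated cause, so it is the root.

the vendor freeze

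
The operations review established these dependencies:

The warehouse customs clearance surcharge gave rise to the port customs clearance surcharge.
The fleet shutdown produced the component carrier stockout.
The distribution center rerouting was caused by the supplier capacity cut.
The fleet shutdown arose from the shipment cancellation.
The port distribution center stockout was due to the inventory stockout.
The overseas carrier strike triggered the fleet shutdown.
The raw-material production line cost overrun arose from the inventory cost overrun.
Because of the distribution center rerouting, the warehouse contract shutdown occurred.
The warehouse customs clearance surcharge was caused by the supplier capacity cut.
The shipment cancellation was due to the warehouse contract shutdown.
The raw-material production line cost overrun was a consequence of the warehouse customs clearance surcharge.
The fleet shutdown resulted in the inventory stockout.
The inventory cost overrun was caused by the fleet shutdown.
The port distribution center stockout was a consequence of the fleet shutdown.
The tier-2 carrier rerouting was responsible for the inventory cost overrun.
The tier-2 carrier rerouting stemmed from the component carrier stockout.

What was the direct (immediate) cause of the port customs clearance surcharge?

Upstream contributors include the supplier capacity cut, but only the warehouse customs clearance surcharge feeds directly into the port customs clearance surcharge.

the warehouse customs clearance surcharge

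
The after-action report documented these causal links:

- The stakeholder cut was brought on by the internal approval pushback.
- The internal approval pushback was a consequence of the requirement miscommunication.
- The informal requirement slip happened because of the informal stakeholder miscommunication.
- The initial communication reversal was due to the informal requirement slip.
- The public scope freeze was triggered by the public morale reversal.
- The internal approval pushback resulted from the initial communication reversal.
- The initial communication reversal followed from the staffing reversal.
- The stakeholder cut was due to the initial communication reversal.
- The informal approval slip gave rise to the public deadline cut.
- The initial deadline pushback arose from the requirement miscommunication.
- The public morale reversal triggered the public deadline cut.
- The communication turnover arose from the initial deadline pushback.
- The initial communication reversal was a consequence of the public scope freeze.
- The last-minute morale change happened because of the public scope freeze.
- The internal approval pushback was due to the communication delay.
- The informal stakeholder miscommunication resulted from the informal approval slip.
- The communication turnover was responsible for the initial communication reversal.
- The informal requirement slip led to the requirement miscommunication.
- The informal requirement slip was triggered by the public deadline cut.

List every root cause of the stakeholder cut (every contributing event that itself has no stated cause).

Tracing upstream from the stakeholder cut: the stakeholder cut ← the initial communication reversal ← the public scope freeze ← the public morale reversal.
A separate upstream branch: the stakeholder cut ← the initial communication reversal ← the informal requirement slip ← the public deadline cut ← the informal approval slip.
A separate upstream branch: the stakeholder cut ← the initial communication reversal ← the staffing reversal.
A separate upstream branch: the stakeholder cut ← the internal approval pushback ← the communication delay.
Each of those chain origins has no stated cause.

the communication delay, the informal approval slip, the public morale reversal, the staffing reversal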